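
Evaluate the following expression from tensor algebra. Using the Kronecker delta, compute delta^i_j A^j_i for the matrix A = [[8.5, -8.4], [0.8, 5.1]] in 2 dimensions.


The contraction (trace) of a rank-2 tensor is the sum of its diagonal elements.
Diagonal entries: A[1,1] = 8.5, A[2,2] = 5.1
Tr(A) = 8.5 + 5.1 = 13.6

13.6


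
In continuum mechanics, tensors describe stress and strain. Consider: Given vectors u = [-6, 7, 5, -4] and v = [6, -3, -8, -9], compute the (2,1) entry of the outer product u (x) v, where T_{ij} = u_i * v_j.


The outer product entry T_{ij} = u_i * v_j.
We need i=2, j=1.
u_2 = 7, v_1 = 6
T_{2,1} = 7 * 6 = 42

42


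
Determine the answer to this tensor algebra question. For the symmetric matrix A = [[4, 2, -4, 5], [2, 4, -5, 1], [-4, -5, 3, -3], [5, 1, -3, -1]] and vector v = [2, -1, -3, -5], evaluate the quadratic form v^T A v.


First compute Av:
(Av)_1 = 4*2 + 2*-1 + -4*-3 + 5*-5 = -7
(Av)_2 = 2*2 + 4*-1 + -5*-3 + 1*-5 = 10
(Av)_3 = -4*2 + -5*-1 + 3*-3 + -3*-5 = 3
(Av)_4 = 5*2 + 1*-1 + -3*-3 + -1*-5 = 23
Av = [-7, 10, 3, 23]
Then v^T (Av) = 2*-7 + -1*10 + -3*3 + -5*23
= -14 + -10 + -9 + -115 = -148

-148


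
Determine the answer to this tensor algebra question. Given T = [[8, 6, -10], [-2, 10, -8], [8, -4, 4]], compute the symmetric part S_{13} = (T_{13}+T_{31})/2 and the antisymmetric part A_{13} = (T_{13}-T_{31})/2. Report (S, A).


T_{13} = -10
T_{31} = 8
S_{13} = (-10 + 8)/2 = -2/2 = -1
A_{13} = (-10 - 8)/2 = -18/2 = -9
Check: S + A = -1 + -9 = -10 = T_{13}.

(-1, -9)


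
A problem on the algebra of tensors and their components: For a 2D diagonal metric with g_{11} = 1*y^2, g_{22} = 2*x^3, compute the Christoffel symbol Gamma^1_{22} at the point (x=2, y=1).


For a diagonal metric, Gamma^k_{ij} = (1/2) g^{kk} (dg_{ik}/dx_j + dg_{jk}/dx_i - dg_{ij}/dx_k).
The metric is diagonal, so g_{ab} = 0 for a != b.
At the given point: g_{11} = 1, g_{22} = 16
g^{11} = 1/1
dg_{21}/dx_2 = 0 (off-diagonal)
dg_{21}/dx_2 = 0 (off-diagonal)
dg_{22}/dx_1 = dg_{22}/dx_1 = 24
Numerator = 0 + 0 - 24 = -24
Gamma^1_{22} = -24 / (2 * 1) = -12

-12


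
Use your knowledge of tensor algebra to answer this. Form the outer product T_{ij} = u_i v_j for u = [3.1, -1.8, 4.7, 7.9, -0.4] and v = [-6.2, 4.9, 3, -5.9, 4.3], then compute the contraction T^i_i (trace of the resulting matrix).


The outer product gives T_{ij} = u_i v_j.
The trace (contraction) is Tr(T) = sum_i T_{ii} = sum_i u_i v_i.
Diagonal entries:
T_{11} = u_1 * v_1 = 3.1 * -6.2 = -19.22
T_{22} = u_2 * v_2 = -1.8 * 4.9 = -8.82
T_{33} = u_3 * v_3 = 4.7 * 3 = 14.1
T_{44} = u_4 * v_4 = 7.9 * -5.9 = -46.61
T_{55} = u_5 * v_5 = -0.4 * 4.3 = -1.72
Tr(T) = -19.22 + -8.82 + 14.1 + -46.61 + -1.72 = -62.27

-62.27


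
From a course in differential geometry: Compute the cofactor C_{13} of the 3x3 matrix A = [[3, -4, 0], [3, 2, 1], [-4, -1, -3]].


To find cofactor C_{13}, delete row 1 and column 3.
The resulting 2x2 submatrix is: [[3, 2], [-4, -1]]
Minor M_{13} = 3*-1 - 2*-4
  = -3 - -8 = 5
Sign = (-1)^(1+3) = (-1)^4 = 1
Cofactor C_{13} = 1 * 5 = 5

5


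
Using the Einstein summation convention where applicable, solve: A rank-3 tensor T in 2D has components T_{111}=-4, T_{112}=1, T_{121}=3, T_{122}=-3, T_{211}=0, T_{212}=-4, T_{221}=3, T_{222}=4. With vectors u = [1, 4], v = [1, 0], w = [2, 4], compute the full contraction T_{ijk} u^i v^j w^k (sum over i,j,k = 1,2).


S = sum over i,j,k of T_{ijk} u_i v_j w_k. Expanding all 8 terms:
T_{111}*u_1*v_1*w_1 = -4*1*1*2 = -8  (running total: -8)
T_{112}*u_1*v_1*w_2 = 1*1*1*4 = 4  (running total: -4)
T_{121}*u_1*v_2*w_1 = 3*1*0*2 = 0  (running total: -4)
T_{122}*u_1*v_2*w_2 = -3*1*0*4 = 0  (running total: -4)
T_{211}*u_2*v_1*w_1 = 0*4*1*2 = 0  (running total: -4)
T_{212}*u_2*v_1*w_2 = -4*4*1*4 = -64  (running total: -68)
T_{221}*u_2*v_2*w_1 = 3*4*0*2 = 0  (running total: -68)
T_{222}*u_2*v_2*w_2 = 4*4*0*4 = 0  (running total: -68)
S = -68

-68


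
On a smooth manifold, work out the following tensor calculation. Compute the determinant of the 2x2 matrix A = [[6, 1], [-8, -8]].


For a 2x2 matrix [[a, b], [c, d]], det = a*d - b*c.
a = 6, b = 1, c = -8, d = -8
a*d = 6 * -8 = -48
b*c = 1 * -8 = -8
det = -48 - -8 = -40

-40


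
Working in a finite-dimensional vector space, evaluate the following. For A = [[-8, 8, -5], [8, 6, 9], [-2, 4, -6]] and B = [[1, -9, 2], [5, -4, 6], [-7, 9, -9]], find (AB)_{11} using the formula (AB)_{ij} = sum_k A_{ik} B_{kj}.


(AB)_{ij} = sum_k A_{ik} B_{kj}.
For i=1, j=1:
A_{11} * B_{11} = -8 * 1 = -8
A_{12} * B_{21} = 8 * 5 = 40
A_{13} * B_{31} = -5 * -7 = 35
Sum = -8 + 40 + 35 = 67

67


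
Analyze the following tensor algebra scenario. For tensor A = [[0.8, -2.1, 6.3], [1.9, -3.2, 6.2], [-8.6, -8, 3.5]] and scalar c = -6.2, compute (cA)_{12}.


Scalar multiplication: (cA)_{ij} = c * A_{ij}.
c = -6.2
A_{12} = -2.1
(cA)_{12} = -6.2 * -2.1 = 13.02

13.02


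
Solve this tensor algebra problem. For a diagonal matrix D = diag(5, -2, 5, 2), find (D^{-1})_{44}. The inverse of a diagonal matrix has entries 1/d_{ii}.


For a diagonal matrix, the inverse has entries (D^{-1})_{ii} = 1/d_{ii}.
The diagonal entries are: d_{11} = 5, d_{22} = -2, d_{33} = 5, d_{44} = 2
We need (D^{-1})_{44} = 1/d_{44} = 1/2 = 1/2

1/2


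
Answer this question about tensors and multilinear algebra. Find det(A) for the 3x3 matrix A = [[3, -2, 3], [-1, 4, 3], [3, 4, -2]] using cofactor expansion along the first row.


Expanding along the first row, det(A) = a11*M_11 - a12*M_12 + a13*M_13, where M_1j is the (1,j) minor.
Minor M_11 = 4*-2 - 3*4 = -20
Minor M_12 = -1*-2 - 3*3 = -7
Minor M_13 = -1*4 - 4*3 = -16
det = 3*(-20) - -2*(-7) + 3*(-16)
    = -60 - 14 + -48
    = -122

-122


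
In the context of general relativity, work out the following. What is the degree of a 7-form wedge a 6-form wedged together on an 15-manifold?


The degree of a wedge product is the sum of the degrees of the individual forms.
Degrees: 7, 6
Total degree = 7 + 6 = 13

13


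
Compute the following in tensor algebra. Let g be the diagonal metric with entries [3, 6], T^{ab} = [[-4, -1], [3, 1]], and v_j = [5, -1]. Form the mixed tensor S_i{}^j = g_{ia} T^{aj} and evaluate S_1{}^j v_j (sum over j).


Step 1: lower the first index. For a diagonal metric, g_{ia} T^{aj} = g_{ii} T^{ij} (no sum on i).
g_{11} = 3
S_1{}^1 = 3 * T^{11} = 3 * -4 = -12
S_1{}^2 = 3 * T^{12} = 3 * -1 = -3
Step 2: contract S_1{}^j with v_j.
S_1{}^1 * v_1 = -12 * 5 = -60
S_1{}^2 * v_2 = -3 * -1 = 3
Result = -60 + 3 = -57

-57


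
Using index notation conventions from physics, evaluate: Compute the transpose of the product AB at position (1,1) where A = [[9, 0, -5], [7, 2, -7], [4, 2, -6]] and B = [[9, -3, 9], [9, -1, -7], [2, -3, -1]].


(AB)^T_{ij} = (AB)_{ji} = sum_k A_{jk} B_{ki}.
For i=1, j=1 we need (AB)_{11}:
A_{11} * B_{11} = 9 * 9 = 81
A_{12} * B_{21} = 0 * 9 = 0
A_{13} * B_{31} = -5 * 2 = -10
Sum = 81 + 0 + -10 = 71

71


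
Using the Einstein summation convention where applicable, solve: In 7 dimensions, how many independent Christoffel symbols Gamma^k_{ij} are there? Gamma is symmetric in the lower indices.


Christoffel symbols Gamma^k_{ij} are symmetric in i,j, so there are d * d(d+1)/2 independent symbols.
d = 7
d(d+1)/2 = 7 * 8 / 2 = 28
Total = 7 * 28 = 196

196


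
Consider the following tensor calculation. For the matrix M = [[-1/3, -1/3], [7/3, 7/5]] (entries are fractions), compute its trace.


The trace is the sum of diagonal entries.
Diagonal: M[1,1] = -1/3, M[2,2] = 7/5
Tr(M) = -1/3 + 7/5
Computing step by step:
After adding M[1,1]: -1/3
After adding M[2,2]: 16/15
Tr(M) = 16/15

16/15


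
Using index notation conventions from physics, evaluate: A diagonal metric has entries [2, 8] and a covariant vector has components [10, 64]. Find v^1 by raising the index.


To raise an index with a diagonal metric: v^i = v_i / g_{ii}.
For index 1: v_1 = 10, g_{11} = 2
v^1 = 10 / 2 = 5

5


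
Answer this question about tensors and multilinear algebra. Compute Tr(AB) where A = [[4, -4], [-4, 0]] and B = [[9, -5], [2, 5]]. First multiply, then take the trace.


Tr(AB) = sum_i (AB)_{ii} where (AB)_{ii} = sum_k A_{ik} B_{ki}.
(AB)_{11} = 4*9 + -4*2 = 28
(AB)_{22} = -4*-5 + 0*5 = 20
Tr(AB) = 28 + 20 = 48

48


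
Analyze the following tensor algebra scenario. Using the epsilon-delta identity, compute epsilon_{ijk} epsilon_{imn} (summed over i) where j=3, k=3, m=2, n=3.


Using the identity: epsilon_{ijk} epsilon_{imn} = delta_{jm} delta_{kn} - delta_{jn} delta_{km}.
delta_{32} = 0
delta_{33} = 1
delta_{33} = 1
delta_{32} = 0
Result = 0 * 1 - 1 * 0 = 0 - 0 = 0

0


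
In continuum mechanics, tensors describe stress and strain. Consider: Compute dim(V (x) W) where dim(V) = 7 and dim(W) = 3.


The dimension of a tensor product is the product of dimensions.
dim(V) = 7, dim(W) = 3
dim(V (x) W) = 7 * 3 = 21

21


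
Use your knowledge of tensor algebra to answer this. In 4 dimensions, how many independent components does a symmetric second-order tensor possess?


A symmetric rank-2 tensor in d dimensions has d(d+1)/2 independent components.
d = 4
d(d+1)/2 = 4 * 5 / 2 = 20 / 2 = 10

10


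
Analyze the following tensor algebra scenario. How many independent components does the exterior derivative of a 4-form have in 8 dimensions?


The exterior derivative of a p-form is a (p+1)-form.
Its number of independent components is C(n, p+1).
n = 8, p+1 = 5
C(8, 5) = 56

56


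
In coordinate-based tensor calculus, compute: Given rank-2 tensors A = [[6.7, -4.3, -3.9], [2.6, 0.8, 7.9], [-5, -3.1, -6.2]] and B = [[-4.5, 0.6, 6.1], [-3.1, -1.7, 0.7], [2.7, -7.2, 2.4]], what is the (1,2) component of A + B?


Tensor addition is component-wise: (A + B)_{ij} = A_{ij} + B_{ij}.
A_{12} = -4.3
B_{12} = 0.6
(A + B)_{12} = -4.3 + 0.6 = -3.7

-3.7


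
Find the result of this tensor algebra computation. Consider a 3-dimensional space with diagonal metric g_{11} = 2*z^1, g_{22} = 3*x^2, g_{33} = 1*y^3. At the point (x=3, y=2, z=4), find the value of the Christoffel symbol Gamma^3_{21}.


For a diagonal metric, Gamma^k_{ij} = (1/2) g^{kk} (dg_{ik}/dx_j + dg_{jk}/dx_i - dg_{ij}/dx_k).
The metric is diagonal, so g_{ab} = 0 for a != b.
At the given point: g_{11} = 8, g_{22} = 27, g_{33} = 8
g^{33} = 1/8
dg_{23}/dx_1 = 0 (off-diagonal)
dg_{13}/dx_2 = 0 (off-diagonal)
dg_{21}/dx_3 = 0 (off-diagonal)
Numerator = 0 + 0 - 0 = 0
Gamma^3_{21} = 0 / (2 * 8) = 0

0


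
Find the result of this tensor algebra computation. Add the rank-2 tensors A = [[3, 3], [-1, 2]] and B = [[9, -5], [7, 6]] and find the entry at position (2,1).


Tensor addition is component-wise: (A + B)_{ij} = A_{ij} + B_{ij}.
A_{21} = -1
B_{21} = 7
(A + B)_{21} = -1 + 7 = 6

6


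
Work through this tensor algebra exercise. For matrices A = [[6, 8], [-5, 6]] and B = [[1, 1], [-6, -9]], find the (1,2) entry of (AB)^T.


(AB)^T_{ij} = (AB)_{ji} = sum_k A_{jk} B_{ki}.
For i=1, j=2 we need (AB)_{21}:
A_{21} * B_{11} = -5 * 1 = -5
A_{22} * B_{21} = 6 * -6 = -36
Sum = -5 + -36 = -41

-41


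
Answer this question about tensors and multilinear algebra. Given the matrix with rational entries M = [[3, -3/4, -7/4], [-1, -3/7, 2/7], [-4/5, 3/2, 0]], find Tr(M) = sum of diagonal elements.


The trace is the sum of diagonal entries.
Diagonal: M[1,1] = 3, M[2,2] = -3/7, M[3,3] = 0
Tr(M) = 3 + -3/7 + 0
Computing step by step:
After adding M[1,1]: 3
After adding M[2,2]: 18/7
After adding M[3,3]: 18/7
Tr(M) = 18/7

18/7


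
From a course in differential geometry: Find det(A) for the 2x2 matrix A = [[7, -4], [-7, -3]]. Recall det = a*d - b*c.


For a 2x2 matrix [[a, b], [c, d]], det = a*d - b*c.
a = 7, b = -4, c = -7, d = -3
a*d = 7 * -3 = -21
b*c = -4 * -7 = 28
det = -21 - 28 = -49

-49


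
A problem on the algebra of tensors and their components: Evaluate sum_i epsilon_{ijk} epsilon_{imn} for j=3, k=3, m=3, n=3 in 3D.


Using the identity: epsilon_{ijk} epsilon_{imn} = delta_{jm} delta_{kn} - delta_{jn} delta_{km}.
delta_{33} = 1
delta_{33} = 1
delta_{33} = 1
delta_{33} = 1
Result = 1 * 1 - 1 * 1 = 1 - 1 = 0

0


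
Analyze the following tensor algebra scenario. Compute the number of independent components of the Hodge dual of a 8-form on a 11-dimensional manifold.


The Hodge dual of a p-form on an n-dimensional manifold is an (n-p)-form.
n = 11, p = 8, so dual degree = 11 - 8 = 3
The number of components is C(n, n-p) = C(11, 3) = 165

165


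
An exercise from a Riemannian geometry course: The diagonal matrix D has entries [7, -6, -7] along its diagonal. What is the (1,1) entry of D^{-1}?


For a diagonal matrix, the inverse has entries (D^{-1})_{ii} = 1/d_{ii}.
The diagonal entries are: d_{11} = 7, d_{22} = -6, d_{33} = -7
We need (D^{-1})_{11} = 1/d_{11} = 1/7 = 1/7

1/7


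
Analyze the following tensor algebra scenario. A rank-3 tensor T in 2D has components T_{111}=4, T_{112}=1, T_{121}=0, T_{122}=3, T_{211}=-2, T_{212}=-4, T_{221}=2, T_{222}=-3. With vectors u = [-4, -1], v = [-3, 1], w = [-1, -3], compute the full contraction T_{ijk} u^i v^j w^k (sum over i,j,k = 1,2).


S = sum over i,j,k of T_{ijk} u_i v_j w_k. Expanding all 8 terms:
T_{111}*u_1*v_1*w_1 = 4*-4*-3*-1 = -48  (running total: -48)
T_{112}*u_1*v_1*w_2 = 1*-4*-3*-3 = -36  (running total: -84)
T_{121}*u_1*v_2*w_1 = 0*-4*1*-1 = 0  (running total: -84)
T_{122}*u_1*v_2*w_2 = 3*-4*1*-3 = 36  (running total: -48)
T_{211}*u_2*v_1*w_1 = -2*-1*-3*-1 = 6  (running total: -42)
T_{212}*u_2*v_1*w_2 = -4*-1*-3*-3 = 36  (running total: -6)
T_{221}*u_2*v_2*w_1 = 2*-1*1*-1 = 2  (running total: -4)
T_{222}*u_2*v_2*w_2 = -3*-1*1*-3 = -9  (running total: -13)
S = -13

-13


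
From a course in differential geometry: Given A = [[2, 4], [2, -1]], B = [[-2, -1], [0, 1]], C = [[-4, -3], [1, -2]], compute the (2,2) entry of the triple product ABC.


(ABC)_{22} = sum_m (AB)_{2m} C_{m2}. First compute row 2 of AB.
(AB)_{21} = 2*-2 + -1*0 = -4
(AB)_{22} = 2*-1 + -1*1 = -3
Now contract with column 2 of C:
(AB)_{21} * C_{12} = -4 * -3 = 12
(AB)_{22} * C_{22} = -3 * -2 = 6
(ABC)_{22} = 12 + 6 = 18

18


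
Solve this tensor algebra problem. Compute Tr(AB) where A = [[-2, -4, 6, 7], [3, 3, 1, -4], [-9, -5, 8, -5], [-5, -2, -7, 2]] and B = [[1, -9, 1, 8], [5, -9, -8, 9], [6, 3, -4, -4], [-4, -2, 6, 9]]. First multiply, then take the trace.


Tr(AB) = sum_i (AB)_{ii} where (AB)_{ii} = sum_k A_{ik} B_{ki}.
(AB)_{11} = -2*1 + -4*5 + 6*6 + 7*-4 = -14
(AB)_{22} = 3*-9 + 3*-9 + 1*3 + -4*-2 = -43
(AB)_{33} = -9*1 + -5*-8 + 8*-4 + -5*6 = -31
(AB)_{44} = -5*8 + -2*9 + -7*-4 + 2*9 = -12
Tr(AB) = -14 + -43 + -31 + -12 = -100

-100


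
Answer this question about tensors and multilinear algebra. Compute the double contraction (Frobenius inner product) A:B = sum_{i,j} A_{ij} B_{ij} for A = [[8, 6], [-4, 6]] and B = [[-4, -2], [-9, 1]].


A:B = sum over all i,j of A_{ij} * B_{ij}.
Row 1: 8*-4=-32, 6*-2=-12 => row sum = -44
Row 2: -4*-9=36, 6*1=6 => row sum = 42
Total = -44 + 42 = -2

-2


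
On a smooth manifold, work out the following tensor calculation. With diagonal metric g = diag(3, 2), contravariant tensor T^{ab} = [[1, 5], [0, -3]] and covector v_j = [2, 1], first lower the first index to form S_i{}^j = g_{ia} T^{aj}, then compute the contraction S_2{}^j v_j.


Step 1: lower the first index. For a diagonal metric, g_{ia} T^{aj} = g_{ii} T^{ij} (no sum on i).
g_{22} = 2
S_2{}^1 = 2 * T^{21} = 2 * 0 = 0
S_2{}^2 = 2 * T^{22} = 2 * -3 = -6
Step 2: contract S_2{}^j with v_j.
S_2{}^1 * v_1 = 0 * 2 = 0
S_2{}^2 * v_2 = -6 * 1 = -6
Result = 0 + -6 = -6

-6


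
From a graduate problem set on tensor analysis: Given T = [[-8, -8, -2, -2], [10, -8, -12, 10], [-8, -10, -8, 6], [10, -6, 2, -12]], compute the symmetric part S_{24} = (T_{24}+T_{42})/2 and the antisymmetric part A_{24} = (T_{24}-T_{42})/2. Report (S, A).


T_{24} = 10
T_{42} = -6
S_{24} = (10 + -6)/2 = 4/2 = 2
A_{24} = (10 - -6)/2 = 16/2 = 8
Check: S + A = 2 + 8 = 10 = T_{24}.

(2, 8)


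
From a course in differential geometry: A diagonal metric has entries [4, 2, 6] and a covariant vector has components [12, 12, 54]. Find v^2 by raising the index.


To raise an index with a diagonal metric: v^i = v_i / g_{ii}.
For index 2: v_2 = 12, g_{22} = 2
v^2 = 12 / 2 = 6

6


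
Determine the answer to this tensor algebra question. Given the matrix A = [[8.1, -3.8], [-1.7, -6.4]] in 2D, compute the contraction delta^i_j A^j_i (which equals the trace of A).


The contraction (trace) of a rank-2 tensor is the sum of its diagonal elements.
Diagonal entries: A[1,1] = 8.1, A[2,2] = -6.4
Tr(A) = 8.1 + -6.4 = 1.7

1.7


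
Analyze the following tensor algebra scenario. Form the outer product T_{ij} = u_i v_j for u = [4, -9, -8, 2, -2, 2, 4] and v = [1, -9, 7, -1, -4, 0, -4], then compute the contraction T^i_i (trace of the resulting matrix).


The outer product gives T_{ij} = u_i v_j.
The trace (contraction) is Tr(T) = sum_i T_{ii} = sum_i u_i v_i.
Diagonal entries:
T_{11} = u_1 * v_1 = 4 * 1 = 4
T_{22} = u_2 * v_2 = -9 * -9 = 81
T_{33} = u_3 * v_3 = -8 * 7 = -56
T_{44} = u_4 * v_4 = 2 * -1 = -2
T_{55} = u_5 * v_5 = -2 * -4 = 8
T_{66} = u_6 * v_6 = 2 * 0 = 0
T_{77} = u_7 * v_7 = 4 * -4 = -16
Tr(T) = 4 + 81 + -56 + -2 + 8 + 0 + -16 = 19

19


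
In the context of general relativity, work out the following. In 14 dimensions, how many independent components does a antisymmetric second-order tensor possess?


A antisymmetric rank-2 tensor in d dimensions has d(d-1)/2 independent components.
d = 14
d(d-1)/2 = 14 * 13 / 2 = 182 / 2 = 91

91


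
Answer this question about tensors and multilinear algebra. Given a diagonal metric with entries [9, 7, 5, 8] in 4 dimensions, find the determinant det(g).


For a diagonal metric, the determinant is the product of diagonal entries.
Diagonal entries: 9, 7, 5, 8
det(g) = 9 * 7 * 5 * 8 = 2520

2520


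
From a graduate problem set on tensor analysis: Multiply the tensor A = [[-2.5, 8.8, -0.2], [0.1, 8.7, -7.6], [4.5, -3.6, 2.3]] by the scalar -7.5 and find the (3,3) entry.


Scalar multiplication: (cA)_{ij} = c * A_{ij}.
c = -7.5
A_{33} = 2.3
(cA)_{33} = -7.5 * 2.3 = -17.25

-17.25


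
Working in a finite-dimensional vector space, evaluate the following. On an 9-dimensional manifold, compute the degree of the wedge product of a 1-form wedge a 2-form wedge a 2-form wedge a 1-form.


The degree of a wedge product is the sum of the degrees of the individual forms.
Degrees: 1, 2, 2, 1
Total degree = 1 + 2 + 2 + 1 = 6

6


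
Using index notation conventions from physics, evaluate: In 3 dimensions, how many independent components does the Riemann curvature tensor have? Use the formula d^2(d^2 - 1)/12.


The Riemann tensor in d dimensions has d^2(d^2 - 1)/12 independent components.
d = 3, so d^2 = 9
d^2 - 1 = 8
d^2(d^2 - 1) = 9 * 8 = 72
Divide by 12: 72 / 12 = 6

6


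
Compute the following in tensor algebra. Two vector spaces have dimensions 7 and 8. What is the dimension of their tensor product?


The dimension of a tensor product is the product of dimensions.
dim(V) = 7, dim(W) = 8
dim(V (x) W) = 7 * 8 = 56

56


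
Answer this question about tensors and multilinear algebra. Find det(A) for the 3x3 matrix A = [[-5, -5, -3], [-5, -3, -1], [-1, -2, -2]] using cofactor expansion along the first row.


Expanding along the first row, det(A) = a11*M_11 - a12*M_12 + a13*M_13, where M_1j is the (1,j) minor.
Minor M_11 = -3*-2 - -1*-2 = 4
Minor M_12 = -5*-2 - -1*-1 = 9
Minor M_13 = -5*-2 - -3*-1 = 7
det = -5*(4) - -5*(9) + -3*(7)
    = -20 - -45 + -21
    = 4

4


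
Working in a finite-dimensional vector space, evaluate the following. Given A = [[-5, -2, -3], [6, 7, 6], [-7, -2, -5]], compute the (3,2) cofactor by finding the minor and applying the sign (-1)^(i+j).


To find cofactor C_{32}, delete row 3 and column 2.
The resulting 2x2 submatrix is: [[-5, -3], [6, 6]]
Minor M_{32} = -5*6 - -3*6
  = -30 - -18 = -12
Sign = (-1)^(3+2) = (-1)^5 = -1
Cofactor C_{32} = -1 * -12 = 12

12


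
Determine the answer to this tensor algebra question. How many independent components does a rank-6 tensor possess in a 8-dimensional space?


The number of components of a rank-r tensor in d dimensions is d^r.
Here d = 8 and r = 6.
8^6 = 262144

262144


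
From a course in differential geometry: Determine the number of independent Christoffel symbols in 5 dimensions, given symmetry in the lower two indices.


Christoffel symbols Gamma^k_{ij} are symmetric in i,j, so there are d * d(d+1)/2 independent symbols.
d = 5
d(d+1)/2 = 5 * 6 / 2 = 15
Total = 5 * 15 = 75

75


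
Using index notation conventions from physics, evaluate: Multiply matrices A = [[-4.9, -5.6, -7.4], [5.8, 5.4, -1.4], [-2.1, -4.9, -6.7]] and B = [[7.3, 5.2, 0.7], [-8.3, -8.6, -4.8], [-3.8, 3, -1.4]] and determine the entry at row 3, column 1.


(AB)_{ij} = sum_k A_{ik} B_{kj}.
For i=3, j=1:
A_{31} * B_{11} = -2.1 * 7.3 = -15.33
A_{32} * B_{21} = -4.9 * -8.3 = 40.67
A_{33} * B_{31} = -6.7 * -3.8 = 25.46
Sum = -15.33 + 40.67 + 25.46 = 50.8

50.8


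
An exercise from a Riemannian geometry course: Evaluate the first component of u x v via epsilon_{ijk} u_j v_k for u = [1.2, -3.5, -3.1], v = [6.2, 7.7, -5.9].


(u x v)_1 = sum_{j,k} epsilon_{1jk} u_j v_k. Only permutations of (1,2,3) contribute; the two non-zero terms are:
eps_{123} u_2 v_3 = 1 * -3.5 * -5.9 = 20.65
eps_{132} u_3 v_2 = -1 * -3.1 * 7.7 = 23.87
(u x v)_1 = 44.52

44.52


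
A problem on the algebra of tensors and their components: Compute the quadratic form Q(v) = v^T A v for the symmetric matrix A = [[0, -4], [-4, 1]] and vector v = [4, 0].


First compute Av:
(Av)_1 = 0*4 + -4*0 = 0
(Av)_2 = -4*4 + 1*0 = -16
Av = [0, -16]
Then v^T (Av) = 4*0 + 0*-16
= 0 + 0 = 0

0


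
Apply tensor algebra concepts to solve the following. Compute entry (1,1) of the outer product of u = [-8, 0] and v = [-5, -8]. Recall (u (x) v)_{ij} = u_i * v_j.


The outer product entry T_{ij} = u_i * v_j.
We need i=1, j=1.
u_1 = -8, v_1 = -5
T_{1,1} = -8 * -5 = 40

40


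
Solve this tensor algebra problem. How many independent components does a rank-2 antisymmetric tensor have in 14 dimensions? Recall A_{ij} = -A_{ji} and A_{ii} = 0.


An antisymmetric rank-2 tensor satisfies A_{ij} = -A_{ji}, so diagonal entries are zero.
The independent components are the upper-triangular entries: C(n, 2) = n(n-1)/2.
n = 14
C(14, 2) = 14 * 13 / 2 = 182 / 2 = 91

91


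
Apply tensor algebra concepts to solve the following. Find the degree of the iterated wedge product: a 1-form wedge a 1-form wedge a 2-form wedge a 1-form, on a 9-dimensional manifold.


The degree of a wedge product is the sum of the degrees of the individual forms.
Degrees: 1, 1, 2, 1
Total degree = 1 + 1 + 2 + 1 = 5

5


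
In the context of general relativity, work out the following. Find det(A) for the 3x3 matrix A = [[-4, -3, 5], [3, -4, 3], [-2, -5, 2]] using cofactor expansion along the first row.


Expanding along the first row, det(A) = a11*M_11 - a12*M_12 + a13*M_13, where M_1j is the (1,j) minor.
Minor M_11 = -4*2 - 3*-5 = 7
Minor M_12 = 3*2 - 3*-2 = 12
Minor M_13 = 3*-5 - -4*-2 = -23
det = -4*(7) - -3*(12) + 5*(-23)
    = -28 - -36 + -115
    = -107

-107


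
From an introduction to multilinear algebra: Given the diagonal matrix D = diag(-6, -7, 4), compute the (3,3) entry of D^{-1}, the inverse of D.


For a diagonal matrix, the inverse has entries (D^{-1})_{ii} = 1/d_{ii}.
The diagonal entries are: d_{11} = -6, d_{22} = -7, d_{33} = 4
We need (D^{-1})_{33} = 1/d_{33} = 1/4 = 1/4

1/4


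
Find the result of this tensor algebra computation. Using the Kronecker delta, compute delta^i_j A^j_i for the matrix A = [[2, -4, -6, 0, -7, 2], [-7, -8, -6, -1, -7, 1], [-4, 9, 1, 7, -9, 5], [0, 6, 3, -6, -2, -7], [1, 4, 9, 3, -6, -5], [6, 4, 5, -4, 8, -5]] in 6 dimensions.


The contraction (trace) of a rank-2 tensor is the sum of its diagonal elements.
Diagonal entries: A[1,1] = 2, A[2,2] = -8, A[3,3] = 1, A[4,4] = -6, A[5,5] = -6, A[6,6] = -5
Tr(A) = 2 + -8 + 1 + -6 + -6 + -5 = -22

-22


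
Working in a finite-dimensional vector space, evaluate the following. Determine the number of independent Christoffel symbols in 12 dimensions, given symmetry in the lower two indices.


Christoffel symbols Gamma^k_{ij} are symmetric in i,j, so there are d * d(d+1)/2 independent symbols.
d = 12
d(d+1)/2 = 12 * 13 / 2 = 78
Total = 12 * 78 = 936

936


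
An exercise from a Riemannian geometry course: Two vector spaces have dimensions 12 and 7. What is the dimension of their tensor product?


The dimension of a tensor product is the product of dimensions.
dim(V) = 12, dim(W) = 7
dim(V (x) W) = 12 * 7 = 84

84


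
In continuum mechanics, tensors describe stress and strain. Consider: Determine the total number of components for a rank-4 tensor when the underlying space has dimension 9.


The number of components of a rank-r tensor in d dimensions is d^r.
Here d = 9 and r = 4.
9^4 = 6561

6561


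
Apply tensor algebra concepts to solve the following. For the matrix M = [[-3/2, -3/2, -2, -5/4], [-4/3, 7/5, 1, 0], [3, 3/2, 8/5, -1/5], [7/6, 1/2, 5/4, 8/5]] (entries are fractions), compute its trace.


The trace is the sum of diagonal entries.
Diagonal: M[1,1] = -3/2, M[2,2] = 7/5, M[3,3] = 8/5, M[4,4] = 8/5
Tr(M) = -3/2 + 7/5 + 8/5 + 8/5
Computing step by step:
After adding M[1,1]: -3/2
After adding M[2,2]: -1/10
After adding M[3,3]: 3/2
After adding M[4,4]: 31/10
Tr(M) = 31/10

31/10


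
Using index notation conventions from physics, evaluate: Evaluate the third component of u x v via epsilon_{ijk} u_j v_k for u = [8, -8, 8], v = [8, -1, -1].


(u x v)_3 = sum_{j,k} epsilon_{3jk} u_j v_k. Only permutations of (1,2,3) contribute; the two non-zero terms are:
eps_{312} u_1 v_2 = 1 * 8 * -1 = -8
eps_{321} u_2 v_1 = -1 * -8 * 8 = 64
(u x v)_3 = 56

56


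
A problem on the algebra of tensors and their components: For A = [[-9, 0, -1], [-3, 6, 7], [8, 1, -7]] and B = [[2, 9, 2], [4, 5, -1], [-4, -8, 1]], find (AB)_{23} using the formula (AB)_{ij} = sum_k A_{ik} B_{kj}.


(AB)_{ij} = sum_k A_{ik} B_{kj}.
For i=2, j=3:
A_{21} * B_{13} = -3 * 2 = -6
A_{22} * B_{23} = 6 * -1 = -6
A_{23} * B_{33} = 7 * 1 = 7
Sum = -6 + -6 + 7 = -5

-5


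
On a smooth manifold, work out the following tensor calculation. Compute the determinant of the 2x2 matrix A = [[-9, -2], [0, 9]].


For a 2x2 matrix [[a, b], [c, d]], det = a*d - b*c.
a = -9, b = -2, c = 0, d = 9
a*d = -9 * 9 = -81
b*c = -2 * 0 = 0
det = -81 - 0 = -81

-81


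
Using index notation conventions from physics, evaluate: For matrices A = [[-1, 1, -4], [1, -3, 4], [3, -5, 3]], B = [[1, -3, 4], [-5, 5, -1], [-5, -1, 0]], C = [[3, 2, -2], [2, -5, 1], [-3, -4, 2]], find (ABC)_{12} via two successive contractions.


(ABC)_{12} = sum_m (AB)_{1m} C_{m2}. First compute row 1 of AB.
(AB)_{11} = -1*1 + 1*-5 + -4*-5 = 14
(AB)_{12} = -1*-3 + 1*5 + -4*-1 = 12
(AB)_{13} = -1*4 + 1*-1 + -4*0 = -5
Now contract with column 2 of C:
(AB)_{11} * C_{12} = 14 * 2 = 28
(AB)_{12} * C_{22} = 12 * -5 = -60
(AB)_{13} * C_{32} = -5 * -4 = 20
(ABC)_{12} = 28 + -60 + 20 = -12

-12


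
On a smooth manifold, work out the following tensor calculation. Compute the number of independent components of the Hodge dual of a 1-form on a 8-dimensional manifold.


The Hodge dual of a p-form on an n-dimensional manifold is an (n-p)-form.
n = 8, p = 1, so dual degree = 8 - 1 = 7
The number of components is C(n, n-p) = C(8, 7) = 8

8


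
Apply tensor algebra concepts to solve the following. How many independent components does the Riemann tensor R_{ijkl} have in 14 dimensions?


The Riemann tensor in d dimensions has d^2(d^2 - 1)/12 independent components.
d = 14, so d^2 = 196
d^2 - 1 = 195
d^2(d^2 - 1) = 196 * 195 = 38220
Divide by 12: 38220 / 12 = 3185

3185


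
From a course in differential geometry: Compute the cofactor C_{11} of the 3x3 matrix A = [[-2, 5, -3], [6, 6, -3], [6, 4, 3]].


To find cofactor C_{11}, delete row 1 and column 1.
The resulting 2x2 submatrix is: [[6, -3], [4, 3]]
Minor M_{11} = 6*3 - -3*4
  = 18 - -12 = 30
Sign = (-1)^(1+1) = (-1)^2 = 1
Cofactor C_{11} = 1 * 30 = 30

30


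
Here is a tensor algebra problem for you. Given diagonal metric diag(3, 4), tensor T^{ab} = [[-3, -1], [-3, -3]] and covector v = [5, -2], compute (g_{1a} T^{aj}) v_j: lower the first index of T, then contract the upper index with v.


Step 1: lower the first index. For a diagonal metric, g_{ia} T^{aj} = g_{ii} T^{ij} (no sum on i).
g_{11} = 3
S_1{}^1 = 3 * T^{11} = 3 * -3 = -9
S_1{}^2 = 3 * T^{12} = 3 * -1 = -3
Step 2: contract S_1{}^j with v_j.
S_1{}^1 * v_1 = -9 * 5 = -45
S_1{}^2 * v_2 = -3 * -2 = 6
Result = -45 + 6 = -39

-39


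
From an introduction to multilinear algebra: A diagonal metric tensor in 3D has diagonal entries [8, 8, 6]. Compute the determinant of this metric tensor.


For a diagonal metric, the determinant is the product of diagonal entries.
Diagonal entries: 8, 8, 6
det(g) = 8 * 8 * 6 = 384

384


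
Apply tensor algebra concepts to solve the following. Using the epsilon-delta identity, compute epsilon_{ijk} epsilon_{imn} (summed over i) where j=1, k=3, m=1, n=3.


Using the identity: epsilon_{ijk} epsilon_{imn} = delta_{jm} delta_{kn} - delta_{jn} delta_{km}.
delta_{11} = 1
delta_{33} = 1
delta_{13} = 0
delta_{31} = 0
Result = 1 * 1 - 0 * 0 = 1 - 0 = 1

1


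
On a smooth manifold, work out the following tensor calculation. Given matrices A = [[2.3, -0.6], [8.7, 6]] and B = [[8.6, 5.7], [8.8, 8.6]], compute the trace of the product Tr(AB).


Tr(AB) = sum_i (AB)_{ii} where (AB)_{ii} = sum_k A_{ik} B_{ki}.
(AB)_{11} = 2.3*8.6 + -0.6*8.8 = 14.5
(AB)_{22} = 8.7*5.7 + 6*8.6 = 101.19
Tr(AB) = 14.5 + 101.19 = 115.69

115.69


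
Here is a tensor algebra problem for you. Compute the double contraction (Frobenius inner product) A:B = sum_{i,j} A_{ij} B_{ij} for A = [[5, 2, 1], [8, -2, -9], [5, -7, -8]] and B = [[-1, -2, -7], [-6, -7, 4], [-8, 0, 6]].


A:B = sum over all i,j of A_{ij} * B_{ij}.
Row 1: 5*-1=-5, 2*-2=-4, 1*-7=-7 => row sum = -16
Row 2: 8*-6=-48, -2*-7=14, -9*4=-36 => row sum = -70
Row 3: 5*-8=-40, -7*0=0, -8*6=-48 => row sum = -88
Total = -16 + -70 + -88 = -174

-174


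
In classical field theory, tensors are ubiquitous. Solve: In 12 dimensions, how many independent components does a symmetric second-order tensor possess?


A symmetric rank-2 tensor in d dimensions has d(d+1)/2 independent components.
d = 12
d(d+1)/2 = 12 * 13 / 2 = 156 / 2 = 78

78


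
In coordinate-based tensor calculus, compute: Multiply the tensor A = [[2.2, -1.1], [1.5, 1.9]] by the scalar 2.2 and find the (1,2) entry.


Scalar multiplication: (cA)_{ij} = c * A_{ij}.
c = 2.2
A_{12} = -1.1
(cA)_{12} = 2.2 * -1.1 = -2.42

-2.42


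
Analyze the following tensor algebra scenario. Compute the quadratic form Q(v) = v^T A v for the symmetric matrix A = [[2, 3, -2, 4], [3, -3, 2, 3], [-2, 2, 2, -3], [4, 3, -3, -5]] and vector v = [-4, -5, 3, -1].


First compute Av:
(Av)_1 = 2*-4 + 3*-5 + -2*3 + 4*-1 = -33
(Av)_2 = 3*-4 + -3*-5 + 2*3 + 3*-1 = 6
(Av)_3 = -2*-4 + 2*-5 + 2*3 + -3*-1 = 7
(Av)_4 = 4*-4 + 3*-5 + -3*3 + -5*-1 = -35
Av = [-33, 6, 7, -35]
Then v^T (Av) = -4*-33 + -5*6 + 3*7 + -1*-35
= 132 + -30 + 21 + 35 = 158

158


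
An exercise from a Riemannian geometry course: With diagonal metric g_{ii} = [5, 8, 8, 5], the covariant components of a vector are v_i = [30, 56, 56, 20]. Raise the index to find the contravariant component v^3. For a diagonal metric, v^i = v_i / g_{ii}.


To raise an index with a diagonal metric: v^i = v_i / g_{ii}.
For index 3: v_3 = 56, g_{33} = 8
v^3 = 56 / 8 = 7

7


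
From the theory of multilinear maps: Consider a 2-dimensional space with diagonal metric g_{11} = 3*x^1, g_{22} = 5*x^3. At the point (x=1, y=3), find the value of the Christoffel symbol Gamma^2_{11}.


For a diagonal metric, Gamma^k_{ij} = (1/2) g^{kk} (dg_{ik}/dx_j + dg_{jk}/dx_i - dg_{ij}/dx_k).
The metric is diagonal, so g_{ab} = 0 for a != b.
At the given point: g_{11} = 3, g_{22} = 5
g^{22} = 1/5
dg_{12}/dx_1 = 0 (off-diagonal)
dg_{12}/dx_1 = 0 (off-diagonal)
dg_{11}/dx_2 = dg_{11}/dx_2 = 0
Numerator = 0 + 0 - 0 = 0
Gamma^2_{11} = 0 / (2 * 5) = 0

0


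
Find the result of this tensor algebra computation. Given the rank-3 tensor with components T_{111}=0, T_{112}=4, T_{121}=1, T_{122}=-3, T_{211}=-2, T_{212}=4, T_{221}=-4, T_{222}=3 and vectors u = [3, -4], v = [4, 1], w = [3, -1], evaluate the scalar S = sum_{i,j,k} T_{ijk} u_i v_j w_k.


S = sum over i,j,k of T_{ijk} u_i v_j w_k. Expanding all 8 terms:
T_{111}*u_1*v_1*w_1 = 0*3*4*3 = 0  (running total: 0)
T_{112}*u_1*v_1*w_2 = 4*3*4*-1 = -48  (running total: -48)
T_{121}*u_1*v_2*w_1 = 1*3*1*3 = 9  (running total: -39)
T_{122}*u_1*v_2*w_2 = -3*3*1*-1 = 9  (running total: -30)
T_{211}*u_2*v_1*w_1 = -2*-4*4*3 = 96  (running total: 66)
T_{212}*u_2*v_1*w_2 = 4*-4*4*-1 = 64  (running total: 130)
T_{221}*u_2*v_2*w_1 = -4*-4*1*3 = 48  (running total: 178)
T_{222}*u_2*v_2*w_2 = 3*-4*1*-1 = 12  (running total: 190)
S = 190

190


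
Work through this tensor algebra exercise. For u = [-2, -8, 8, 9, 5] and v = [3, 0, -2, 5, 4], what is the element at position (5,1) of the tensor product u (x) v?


The outer product entry T_{ij} = u_i * v_j.
We need i=5, j=1.
u_5 = 5, v_1 = 3
T_{5,1} = 5 * 3 = 15

15


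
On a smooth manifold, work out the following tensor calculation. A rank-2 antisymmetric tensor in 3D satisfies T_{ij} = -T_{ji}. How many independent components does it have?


An antisymmetric rank-2 tensor satisfies A_{ij} = -A_{ji}, so diagonal entries are zero.
The independent components are the upper-triangular entries: C(n, 2) = n(n-1)/2.
n = 3
C(3, 2) = 3 * 2 / 2 = 6 / 2 = 3

3


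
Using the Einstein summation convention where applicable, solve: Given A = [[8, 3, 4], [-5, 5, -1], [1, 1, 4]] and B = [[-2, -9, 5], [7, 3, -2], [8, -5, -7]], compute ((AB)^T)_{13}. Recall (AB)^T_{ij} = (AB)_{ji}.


(AB)^T_{ij} = (AB)_{ji} = sum_k A_{jk} B_{ki}.
For i=1, j=3 we need (AB)_{31}:
A_{31} * B_{11} = 1 * -2 = -2
A_{32} * B_{21} = 1 * 7 = 7
A_{33} * B_{31} = 4 * 8 = 32
Sum = -2 + 7 + 32 = 37

37


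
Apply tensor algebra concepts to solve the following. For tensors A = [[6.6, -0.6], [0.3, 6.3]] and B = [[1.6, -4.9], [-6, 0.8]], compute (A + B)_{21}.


Tensor addition is component-wise: (A + B)_{ij} = A_{ij} + B_{ij}.
A_{21} = 0.3
B_{21} = -6
(A + B)_{21} = 0.3 + -6 = -5.7

-5.7


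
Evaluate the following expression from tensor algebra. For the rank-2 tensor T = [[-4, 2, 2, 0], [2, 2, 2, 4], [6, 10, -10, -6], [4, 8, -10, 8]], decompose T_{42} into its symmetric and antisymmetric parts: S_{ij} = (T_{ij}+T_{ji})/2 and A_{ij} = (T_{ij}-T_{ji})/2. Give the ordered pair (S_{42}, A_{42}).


T_{42} = 8
T_{24} = 4
S_{42} = (8 + 4)/2 = 12/2 = 6
A_{42} = (8 - 4)/2 = 4/2 = 2
Check: S + A = 6 + 2 = 8 = T_{42}.

(6, 2)


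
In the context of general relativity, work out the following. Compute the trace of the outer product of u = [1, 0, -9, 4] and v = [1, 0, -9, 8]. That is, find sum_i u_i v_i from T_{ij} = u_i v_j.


The outer product gives T_{ij} = u_i v_j.
The trace (contraction) is Tr(T) = sum_i T_{ii} = sum_i u_i v_i.
Diagonal entries:
T_{11} = u_1 * v_1 = 1 * 1 = 1
T_{22} = u_2 * v_2 = 0 * 0 = 0
T_{33} = u_3 * v_3 = -9 * -9 = 81
T_{44} = u_4 * v_4 = 4 * 8 = 32
Tr(T) = 1 + 0 + 81 + 32 = 114

114


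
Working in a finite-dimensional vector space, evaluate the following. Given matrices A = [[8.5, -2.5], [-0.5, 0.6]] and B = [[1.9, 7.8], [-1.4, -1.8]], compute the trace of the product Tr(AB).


Tr(AB) = sum_i (AB)_{ii} where (AB)_{ii} = sum_k A_{ik} B_{ki}.
(AB)_{11} = 8.5*1.9 + -2.5*-1.4 = 19.65
(AB)_{22} = -0.5*7.8 + 0.6*-1.8 = -4.98
Tr(AB) = 19.65 + -4.98 = 14.67

14.67


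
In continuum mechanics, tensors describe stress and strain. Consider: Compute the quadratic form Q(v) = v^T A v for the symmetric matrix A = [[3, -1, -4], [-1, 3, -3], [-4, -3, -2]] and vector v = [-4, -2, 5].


First compute Av:
(Av)_1 = 3*-4 + -1*-2 + -4*5 = -30
(Av)_2 = -1*-4 + 3*-2 + -3*5 = -17
(Av)_3 = -4*-4 + -3*-2 + -2*5 = 12
Av = [-30, -17, 12]
Then v^T (Av) = -4*-30 + -2*-17 + 5*12
= 120 + 34 + 60 = 214

214


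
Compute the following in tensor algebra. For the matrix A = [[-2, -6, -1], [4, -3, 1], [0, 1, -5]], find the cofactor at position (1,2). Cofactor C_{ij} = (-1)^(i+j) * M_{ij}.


To find cofactor C_{12}, delete row 1 and column 2.
The resulting 2x2 submatrix is: [[4, 1], [0, -5]]
Minor M_{12} = 4*-5 - 1*0
  = -20 - 0 = -20
Sign = (-1)^(1+2) = (-1)^3 = -1
Cofactor C_{12} = -1 * -20 = 20

20


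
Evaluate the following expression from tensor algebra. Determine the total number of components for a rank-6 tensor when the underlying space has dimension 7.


The number of components of a rank-r tensor in d dimensions is d^r.
Here d = 7 and r = 6.
7^6 = 117649

117649


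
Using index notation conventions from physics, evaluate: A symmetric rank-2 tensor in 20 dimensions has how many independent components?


A symmetric rank-2 tensor in d dimensions has d(d+1)/2 independent components.
d = 20
d(d+1)/2 = 20 * 21 / 2 = 420 / 2 = 210

210


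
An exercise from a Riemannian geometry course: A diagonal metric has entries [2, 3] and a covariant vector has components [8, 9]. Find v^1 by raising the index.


To raise an index with a diagonal metric: v^i = v_i / g_{ii}.
For index 1: v_1 = 8, g_{11} = 2
v^1 = 8 / 2 = 4

4


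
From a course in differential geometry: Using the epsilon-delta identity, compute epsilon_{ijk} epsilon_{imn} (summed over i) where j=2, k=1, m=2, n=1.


Using the identity: epsilon_{ijk} epsilon_{imn} = delta_{jm} delta_{kn} - delta_{jn} delta_{km}.
delta_{22} = 1
delta_{11} = 1
delta_{21} = 0
delta_{12} = 0
Result = 1 * 1 - 0 * 0 = 1 - 0 = 1

1


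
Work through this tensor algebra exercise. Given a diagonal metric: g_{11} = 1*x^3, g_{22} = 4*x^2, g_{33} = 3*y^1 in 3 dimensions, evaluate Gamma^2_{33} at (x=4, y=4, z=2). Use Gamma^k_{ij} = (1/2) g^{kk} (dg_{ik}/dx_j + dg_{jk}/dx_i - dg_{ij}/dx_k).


For a diagonal metric, Gamma^k_{ij} = (1/2) g^{kk} (dg_{ik}/dx_j + dg_{jk}/dx_i - dg_{ij}/dx_k).
The metric is diagonal, so g_{ab} = 0 for a != b.
At the given point: g_{11} = 64, g_{22} = 64, g_{33} = 12
g^{22} = 1/64
dg_{32}/dx_3 = 0 (off-diagonal)
dg_{32}/dx_3 = 0 (off-diagonal)
dg_{33}/dx_2 = dg_{33}/dx_2 = 3
Numerator = 0 + 0 - 3 = -3
Gamma^2_{33} = -3 / (2 * 64) = -3/128

-3/128


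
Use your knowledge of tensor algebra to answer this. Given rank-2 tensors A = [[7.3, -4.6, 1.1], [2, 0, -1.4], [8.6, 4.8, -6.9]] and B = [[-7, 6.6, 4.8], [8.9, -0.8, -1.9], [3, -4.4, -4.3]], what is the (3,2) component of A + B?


Tensor addition is component-wise: (A + B)_{ij} = A_{ij} + B_{ij}.
A_{32} = 4.8
B_{32} = -4.4
(A + B)_{32} = 4.8 + -4.4 = 0.4

0.4


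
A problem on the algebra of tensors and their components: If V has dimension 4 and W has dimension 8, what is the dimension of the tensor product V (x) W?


The dimension of a tensor product is the product of dimensions.
dim(V) = 4, dim(W) = 8
dim(V (x) W) = 4 * 8 = 32

32


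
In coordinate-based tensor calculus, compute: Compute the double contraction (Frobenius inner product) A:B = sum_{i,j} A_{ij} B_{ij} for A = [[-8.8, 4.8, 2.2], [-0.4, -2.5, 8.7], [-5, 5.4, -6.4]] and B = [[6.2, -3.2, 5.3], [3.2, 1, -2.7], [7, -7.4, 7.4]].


A:B = sum over all i,j of A_{ij} * B_{ij}.
Row 1: -8.8*6.2=-54.56, 4.8*-3.2=-15.36, 2.2*5.3=11.66 => row sum = -58.26
Row 2: -0.4*3.2=-1.28, -2.5*1=-2.5, 8.7*-2.7=-23.49 => row sum = -27.27
Row 3: -5*7=-35, 5.4*-7.4=-39.96, -6.4*7.4=-47.36 => row sum = -122.32
Total = -58.26 + -27.27 + -122.32 = -207.85

-207.85


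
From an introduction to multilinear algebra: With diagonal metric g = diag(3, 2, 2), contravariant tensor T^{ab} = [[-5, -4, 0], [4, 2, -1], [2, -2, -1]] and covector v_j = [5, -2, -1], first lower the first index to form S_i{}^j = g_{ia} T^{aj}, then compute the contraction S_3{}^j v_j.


Step 1: lower the first index. For a diagonal metric, g_{ia} T^{aj} = g_{ii} T^{ij} (no sum on i).
g_{33} = 2
S_3{}^1 = 2 * T^{31} = 2 * 2 = 4
S_3{}^2 = 2 * T^{32} = 2 * -2 = -4
S_3{}^3 = 2 * T^{33} = 2 * -1 = -2
Step 2: contract S_3{}^j with v_j.
S_3{}^1 * v_1 = 4 * 5 = 20
S_3{}^2 * v_2 = -4 * -2 = 8
S_3{}^3 * v_3 = -2 * -1 = 2
Result = 20 + 8 + 2 = 30

30
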